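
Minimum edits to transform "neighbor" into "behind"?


Word 1: "neighbor" (length 8)
Word 2: "behind" (length 6)
One optimal edit sequence (insert/delete/substitute each cost 1):
  1. substitute 'n' -> 'b'  (+1)
  2. keep 'e'
  3. delete 'i'  (+1)
  4. delete 'g'  (+1)
  5. keep 'h'
  6. substitute 'b' -> 'i'  (+1)
  7. substitute 'o' -> 'n'  (+1)
  8. substitute 'r' -> 'd'  (+1)
Total edit operations: 6
Edit distance = 6


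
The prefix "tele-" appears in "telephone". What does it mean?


Prefix: tele-
Example: telephone = tele- + phone
Meaning = distant


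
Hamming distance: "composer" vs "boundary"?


Comparing character by character (same length = 8):
  Pos 0: 'c' vs 'b' !=
  Pos 1: 'o' vs 'o' =
  Pos 2: 'm' vs 'u' !=
  Pos 3: 'p' vs 'n' !=
  Pos 4: 'o' vs 'd' !=
  Pos 5: 's' vs 'a' !=
  Pos 6: 'e' vs 'r' !=
  Pos 7: 'r' vs 'y' !=
Hamming distance = 7


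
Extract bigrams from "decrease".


Word: "decrease" (length 8)
Number of bigrams = 8 - 2 + 1 = 7
  Position 0: "de"
  Position 1: "ec"
  Position 2: "cr"
  Position 3: "re"
  Position 4: "ea"
  Position 5: "as"
  Position 6: "se"
Bigrams = "de", "ec", "cr", "re", "ea", "as", "se"


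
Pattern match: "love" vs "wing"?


Pattern of "love": [0, 1, 2, 3]
Pattern of "wing": [0, 1, 2, 3]
Patterns match
Same pattern = Yes


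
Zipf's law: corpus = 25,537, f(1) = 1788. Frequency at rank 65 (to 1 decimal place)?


Zipf's law: f(r) = f(1) / r
f(1) = 1788
f(65) = 1788 / 65
= 27.5 occurrences


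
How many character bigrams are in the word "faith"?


Word: "faith" (length 5)
Number of 2-grams = length - 2 + 1 = 5 - 2 + 1
= 4


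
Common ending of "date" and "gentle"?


Word 1: "date"
Word 2: "gentle"
Comparing from end:
  Pos -1: 'e' == 'e'
  Pos -2: 't' != 'l' (stop)
LCS = "e" (length 1)


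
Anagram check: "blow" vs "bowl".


Word 1: "blow" → sorted: blow
Word 2: "bowl" → sorted: blow
Same letters? blow == blow
Anagram = Yes


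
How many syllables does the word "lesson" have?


Word: "lesson"
Syllable breakdown: les · son
Counting: 2 parts
= 2 syllables


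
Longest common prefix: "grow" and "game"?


Word 1: "grow"
Word 2: "game"
Comparing from start:
  Pos 0: 'g' == 'g'
  Pos 1: 'r' != 'a' (stop)
LCP = "g" (length 1)


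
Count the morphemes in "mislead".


Word: "mislead"
Morphemes: mis- / lead
Each morpheme carries meaning
= 2 morphemes


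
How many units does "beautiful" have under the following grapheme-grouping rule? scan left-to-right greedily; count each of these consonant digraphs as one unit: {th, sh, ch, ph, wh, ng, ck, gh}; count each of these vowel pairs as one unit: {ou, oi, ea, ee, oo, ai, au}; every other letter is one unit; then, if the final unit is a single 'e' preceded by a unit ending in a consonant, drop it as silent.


Word: "beautiful" (9 letters)
Left-to-right scan:
  1. 'b' (letter)
  2. 'ea' (vowel-pair)
  3. 'u' (letter)
  4. 't' (letter)
  5. 'i' (letter)
  6. 'f' (letter)
  7. 'u' (letter)
  8. 'l' (letter)
Units from scan: 8
Sound units = 8 units


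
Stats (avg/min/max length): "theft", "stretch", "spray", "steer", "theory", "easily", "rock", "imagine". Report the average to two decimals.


Lengths: "theft"=5, "stretch"=7, "spray"=5, "steer"=5, "theory"=6, "easily"=6, "rock"=4, "imagine"=7
Sum = 45, Count = 8
Average = 45/8 = 5.63
= avg=5.63, min=4, max=7


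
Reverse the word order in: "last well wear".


Original: "last well wear"
Words (1..n): last | well | wear
Reversed (n..1): wear | well | last
Result = "wear well last"


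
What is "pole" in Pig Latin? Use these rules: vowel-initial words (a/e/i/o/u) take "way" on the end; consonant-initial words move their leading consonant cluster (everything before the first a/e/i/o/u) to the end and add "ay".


Word: "pole"
Starts with consonant(s) → move to end, add 'ay'
Consonant cluster: "p"
Pig Latin = "olepay"


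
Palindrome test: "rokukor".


Word: "rokukor"
Reversed: "rokukor"
Forward == Backward? rokukor == rokukor
Palindrome = Yes


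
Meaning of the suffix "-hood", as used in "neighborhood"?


Suffix: -hood
Example: neighborhood (neighbor + -hood)
Meaning = state / condition


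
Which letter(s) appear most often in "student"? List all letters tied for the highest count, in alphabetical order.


Word: "student"
Letter counts:
  'd': 1
  'e': 1
  'n': 1
  's': 1
  't': 2
  'u': 1
Maximum count = 2
Most frequent = 't' (2 times each)


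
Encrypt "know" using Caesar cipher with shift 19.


Word: "know"
Shift: 19
Each letter → (letter + shift) mod 26:
  'k' (10) + 19 = 3 → 'd'
  'n' (13) + 19 = 6 → 'g'
  'o' (14) + 19 = 7 → 'h'
  'w' (22) + 19 = 15 → 'p'
Result = "dghp"


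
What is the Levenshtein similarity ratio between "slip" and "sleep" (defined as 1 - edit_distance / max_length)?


Word 1: "slip" (length 4)
Word 2: "sleep" (length 5)
One optimal edit sequence:
  1. keep 's'
  2. keep 'l'
  3. insert 'e'  (+1)
  4. substitute 'i' -> 'e'  (+1)
  5. keep 'p'
Edit distance = 2
Max length = max(4, 5) = 5
Similarity = 1 - 2/5
= 0.6000


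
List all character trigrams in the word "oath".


Word: "oath" (length 4)
Number of trigrams = 4 - 3 + 1 = 2
  Position 0: "oat"
  Position 1: "ath"
Trigrams = "oat", "ath"


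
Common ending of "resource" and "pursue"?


Word 1: "resource"
Word 2: "pursue"
Comparing from end:
  Pos -1: 'e' == 'e'
  Pos -2: 'c' != 'u' (stop)
LCS = "e" (length 1)


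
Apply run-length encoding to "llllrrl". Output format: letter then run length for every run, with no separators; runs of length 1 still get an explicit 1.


String: "llllrrl"
Scanning for consecutive runs:
  'l' x 4
  'r' x 2
  'l' x 1
RLE = "l4r2l1"


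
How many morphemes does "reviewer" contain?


Word: "reviewer"
Morphemes: re- + view + -er
Each morpheme carries meaning
= 3 morphemes


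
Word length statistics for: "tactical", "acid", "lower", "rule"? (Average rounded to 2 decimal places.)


Lengths: "tactical"=8, "acid"=4, "lower"=5, "rule"=4
Sum = 21, Count = 4
Average = 21/4 = 5.25
= avg=5.25, min=4, max=8


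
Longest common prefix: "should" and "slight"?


Word 1: "should"
Word 2: "slight"
Comparing from start:
  Pos 0: 's' == 's'
  Pos 1: 'h' != 'l' (stop)
LCP = "s" (length 1)


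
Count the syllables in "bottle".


Word: "bottle"
Syllable breakdown: bot / tle
Counting: 2 parts
= 2 syllables


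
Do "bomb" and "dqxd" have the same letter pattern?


Pattern of "bomb": [0, 1, 2, 0]
Pattern of "dqxd": [0, 1, 2, 0]
Patterns match
Same pattern = Yes


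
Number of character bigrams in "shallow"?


Word: "shallow" (length 7)
Number of 2-grams = length - 2 + 1 = 7 - 2 + 1
= 6


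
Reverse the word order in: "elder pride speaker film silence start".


Original: "elder pride speaker film silence start"
Words (1..n): elder | pride | speaker | film | silence | start
Reversed (n..1): start | silence | film | speaker | pride | elder
Result = "start silence film speaker pride elder"


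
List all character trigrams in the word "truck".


Word: "truck" (length 5)
Number of trigrams = 5 - 3 + 1 = 3
  Position 0: "tru"
  Position 1: "ruc"
  Position 2: "uck"
Trigrams = "tru", "ruc", "uck"


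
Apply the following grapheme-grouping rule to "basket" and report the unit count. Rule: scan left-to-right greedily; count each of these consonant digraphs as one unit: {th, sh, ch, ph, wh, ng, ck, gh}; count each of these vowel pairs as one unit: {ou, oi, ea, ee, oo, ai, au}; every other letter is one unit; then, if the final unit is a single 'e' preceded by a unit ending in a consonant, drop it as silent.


Word: "basket" (6 letters)
Left-to-right scan:
  1. 'b' (letter)
  2. 'a' (letter)
  3. 's' (letter)
  4. 'k' (letter)
  5. 'e' (letter)
  6. 't' (letter)
Units from scan: 6
Sound units = 6 units


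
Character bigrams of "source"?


Word: "source" (length 6)
Number of bigrams = 6 - 2 + 1 = 5
  Position 0: "so"
  Position 1: "ou"
  Position 2: "ur"
  Position 3: "rc"
  Position 4: "ce"
Bigrams = "so", "ou", "ur", "rc", "ce"


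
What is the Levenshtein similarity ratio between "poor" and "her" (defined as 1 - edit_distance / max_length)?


Word 1: "poor" (length 4)
Word 2: "her" (length 3)
One optimal edit sequence:
  1. delete 'p'  (+1)
  2. substitute 'o' -> 'h'  (+1)
  3. substitute 'o' -> 'e'  (+1)
  4. keep 'r'
Edit distance = 3
Max length = max(4, 3) = 4
Similarity = 1 - 3/4
= 0.2500


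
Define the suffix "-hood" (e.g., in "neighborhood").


Suffix: -hood
Example: neighborhood (neighbor + -hood)
Meaning = state / condition


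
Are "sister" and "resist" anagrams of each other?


Word 1: "sister" → sorted: eirsst
Word 2: "resist" → sorted: eirsst
Same letters? eirsst == eirsst
Anagram = Yes


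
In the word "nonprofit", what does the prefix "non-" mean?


Prefix: non-
As in: nonprofit -> non- + profit
Meaning = not


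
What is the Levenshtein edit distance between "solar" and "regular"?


Word 1: "solar" (length 5)
Word 2: "regular" (length 7)
One optimal edit sequence (insert/delete/substitute each cost 1):
  1. insert 'r'  (+1)
  2. insert 'e'  (+1)
  3. substitute 's' -> 'g'  (+1)
  4. substitute 'o' -> 'u'  (+1)
  5. keep 'l'
  6. keep 'a'
  7. keep 'r'
Total edit operations: 4
Edit distance = 4


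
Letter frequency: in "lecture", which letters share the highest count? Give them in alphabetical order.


Word: "lecture"
Letter counts:
  'c': 1
  'e': 2
  'l': 1
  'r': 1
  't': 1
  'u': 1
Maximum count = 2
Most frequent = 'e' (2 times each)


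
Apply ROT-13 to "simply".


Word: "simply"
Shift: 13
Each letter → (letter + shift) mod 26:
  's' (18) + 13 = 5 → 'f'
  'i' (8) + 13 = 21 → 'v'
  'm' (12) + 13 = 25 → 'z'
  'p' (15) + 13 = 2 → 'c'
  'l' (11) + 13 = 24 → 'y'
  'y' (24) + 13 = 11 → 'l'
Result = "fvzcyl"


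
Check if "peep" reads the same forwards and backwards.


Word: "peep"
Reversed: "peep"
Forward == Backward? peep == peep
Palindrome = Yes


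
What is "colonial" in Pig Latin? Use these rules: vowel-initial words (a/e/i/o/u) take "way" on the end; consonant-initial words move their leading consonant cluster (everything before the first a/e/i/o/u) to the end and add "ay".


Word: "colonial"
Starts with consonant(s) → move to end, add 'ay'
Consonant cluster: "c"
Pig Latin = "olonialcay"


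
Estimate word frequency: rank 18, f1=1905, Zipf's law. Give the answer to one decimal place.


Zipf's law: f(r) = f(1) / r
f(1) = 1905
f(18) = 1905 / 18
= 105.8 occurrences


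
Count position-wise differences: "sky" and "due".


Comparing character by character (same length = 3):
  Pos 0: 's' vs 'd' !=
  Pos 1: 'k' vs 'u' !=
  Pos 2: 'y' vs 'e' !=
Hamming distance = 3


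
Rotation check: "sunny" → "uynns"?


Word: "sunny", Candidate: "uynns"
Method: check if candidate is substring of word+word
"sunnysunny" contains "uynns"? No
Is rotation = No


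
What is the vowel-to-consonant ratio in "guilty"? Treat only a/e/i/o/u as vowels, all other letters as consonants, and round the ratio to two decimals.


Word: "guilty"
Vowels (a,e,i,o,u): 2
Consonants: 4
Ratio = 2/4
= 0.50


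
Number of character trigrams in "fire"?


Word: "fire" (length 4)
Number of 3-grams = length - 3 + 1 = 4 - 3 + 1
= 2


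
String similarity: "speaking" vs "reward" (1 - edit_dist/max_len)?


Word 1: "speaking" (length 8)
Word 2: "reward" (length 6)
One optimal edit sequence:
  1. delete 's'  (+1)
  2. substitute 'p' -> 'r'  (+1)
  3. keep 'e'
  4. delete 'a'  (+1)
  5. substitute 'k' -> 'w'  (+1)
  6. substitute 'i' -> 'a'  (+1)
  7. substitute 'n' -> 'r'  (+1)
  8. substitute 'g' -> 'd'  (+1)
Edit distance = 7
Max length = max(8, 6) = 8
Similarity = 1 - 7/8
= 0.1250


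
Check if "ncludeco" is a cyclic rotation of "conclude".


Word: "conclude", Candidate: "ncludeco"
Method: check if candidate is substring of word+word
"concludeconclude" contains "ncludeco"? Yes
Is rotation = Yes


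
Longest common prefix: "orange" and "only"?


Word 1: "orange"
Word 2: "only"
Comparing from start:
  Pos 0: 'o' == 'o'
  Pos 1: 'r' != 'n' (stop)
LCP = "o" (length 1)


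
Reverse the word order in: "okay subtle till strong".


Original: "okay subtle till strong"
Words (1..n): okay | subtle | till | strong
Reversed (n..1): strong | till | subtle | okay
Result = "strong till subtle okay"


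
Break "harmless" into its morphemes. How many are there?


Word: "harmless"
Morphemes: harm + -less
Each morpheme carries meaning
= 2 morphemes


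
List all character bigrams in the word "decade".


Word: "decade" (length 6)
Number of bigrams = 6 - 2 + 1 = 5
  Position 0: "de"
  Position 1: "ec"
  Position 2: "ca"
  Position 3: "ad"
  Position 4: "de"
Bigrams = "de", "ec", "ca", "ad", "de"


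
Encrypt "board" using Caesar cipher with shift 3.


Word: "board"
Shift: 3
Each letter → (letter + shift) mod 26:
  'b' (1) + 3 = 4 → 'e'
  'o' (14) + 3 = 17 → 'r'
  'a' (0) + 3 = 3 → 'd'
  'r' (17) + 3 = 20 → 'u'
  'd' (3) + 3 = 6 → 'g'
Result = "erdug"


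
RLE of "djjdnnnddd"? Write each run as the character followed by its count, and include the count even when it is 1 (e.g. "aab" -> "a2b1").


String: "djjdnnnddd"
Scanning for consecutive runs:
  'd' x 1
  'j' x 2
  'd' x 1
  'n' x 3
  'd' x 3
RLE = "d1j2d1n3d3"


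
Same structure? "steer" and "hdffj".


Pattern of "steer": [0, 1, 2, 2, 3]
Pattern of "hdffj": [0, 1, 2, 2, 3]
Patterns match
Same pattern = Yes


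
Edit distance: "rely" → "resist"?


Word 1: "rely" (length 4)
Word 2: "resist" (length 6)
One optimal edit sequence (insert/delete/substitute each cost 1):
  1. keep 'r'
  2. keep 'e'
  3. insert 's'  (+1)
  4. insert 'i'  (+1)
  5. substitute 'l' -> 's'  (+1)
  6. substitute 'y' -> 't'  (+1)
Total edit operations: 4
Edit distance = 4


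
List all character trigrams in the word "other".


Word: "other" (length 5)
Number of trigrams = 5 - 3 + 1 = 3
  Position 0: "oth"
  Position 1: "the"
  Position 2: "her"
Trigrams = "oth", "the", "her"


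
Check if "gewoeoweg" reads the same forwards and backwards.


Word: "gewoeoweg"
Reversed: "gewoeoweg"
Forward == Backward? gewoeoweg == gewoeoweg
Palindrome = Yes


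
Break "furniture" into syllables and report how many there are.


Word: "furniture"
Syllable breakdown: fur-ni-ture
Counting: 3 parts
= 3 syllables


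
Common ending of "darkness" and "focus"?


Word 1: "darkness"
Word 2: "focus"
Comparing from end:
  Pos -1: 's' == 's'
  Pos -2: 's' != 'u' (stop)
LCS = "s" (length 1)


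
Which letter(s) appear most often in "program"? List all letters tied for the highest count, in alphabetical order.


Word: "program"
Letter counts:
  'a': 1
  'g': 1
  'm': 1
  'o': 1
  'p': 1
  'r': 2
Maximum count = 2
Most frequent = 'r' (2 times each)


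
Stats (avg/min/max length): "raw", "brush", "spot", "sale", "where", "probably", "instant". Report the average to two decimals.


Lengths: "raw"=3, "brush"=5, "spot"=4, "sale"=4, "where"=5, "probably"=8, "instant"=7
Sum = 36, Count = 7
Average = 36/7 = 5.14
= avg=5.14, min=3, max=8


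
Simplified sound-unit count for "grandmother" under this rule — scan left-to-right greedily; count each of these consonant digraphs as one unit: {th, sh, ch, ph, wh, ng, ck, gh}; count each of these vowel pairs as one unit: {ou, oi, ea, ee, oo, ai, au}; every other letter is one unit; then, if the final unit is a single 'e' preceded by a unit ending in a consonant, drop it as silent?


Word: "grandmother" (11 letters)
Left-to-right scan:
  [1] 'g' (letter)
  [2] 'r' (letter)
  [3] 'a' (letter)
  [4] 'n' (letter)
  [5] 'd' (letter)
  [6] 'm' (letter)
  [7] 'o' (letter)
  [8] 'th' (digraph)
  [9] 'e' (letter)
  [10] 'r' (letter)
Units from scan: 10
Sound units = 10 units


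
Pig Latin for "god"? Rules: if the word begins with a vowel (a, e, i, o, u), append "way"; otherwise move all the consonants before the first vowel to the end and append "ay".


Word: "god"
Starts with consonant(s) → move to end, add 'ay'
Consonant cluster: "g"
Pig Latin = "odgay"


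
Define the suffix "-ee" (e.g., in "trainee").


Suffix: -ee
Example: trainee (train + -ee)
Meaning = one who receives


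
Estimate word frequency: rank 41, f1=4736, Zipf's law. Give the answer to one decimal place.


Zipf's law: f(r) = f(1) / r
f(1) = 4736
f(41) = 4736 / 41
= 115.5 occurrences


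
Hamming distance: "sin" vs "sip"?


Comparing character by character (same length = 3):
  Pos 0: 's' vs 's' =
  Pos 1: 'i' vs 'i' =
  Pos 2: 'n' vs 'p' !=
Hamming distance = 1


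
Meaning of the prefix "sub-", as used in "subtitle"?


Prefix: sub-
Example: subtitle (sub- + title)
Meaning = under / below


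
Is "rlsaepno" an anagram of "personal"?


Word 1: "personal" → sorted: aelnoprs
Word 2: "rlsaepno" → sorted: aelnoprs
Same letters? aelnoprs == aelnoprs
Anagram = Yes


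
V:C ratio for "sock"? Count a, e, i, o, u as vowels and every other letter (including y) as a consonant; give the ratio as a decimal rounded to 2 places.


Word: "sock"
Vowels (a,e,i,o,u): 1
Consonants: 3
Ratio = 1/3
= 0.33


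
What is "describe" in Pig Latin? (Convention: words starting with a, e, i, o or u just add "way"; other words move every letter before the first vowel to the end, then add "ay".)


Word: "describe"
Starts with consonant(s) → move to end, add 'ay'
Consonant cluster: "d"
Pig Latin = "escribeday"


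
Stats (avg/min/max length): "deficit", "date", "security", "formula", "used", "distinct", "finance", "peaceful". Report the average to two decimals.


Lengths: "deficit"=7, "date"=4, "security"=8, "formula"=7, "used"=4, "distinct"=8, "finance"=7, "peaceful"=8
Sum = 53, Count = 8
Average = 53/8 = 6.63
= avg=6.63, min=4, max=8


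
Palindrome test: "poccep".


Word: "poccep"
Reversed: "peccop"
Forward == Backward? poccep != peccop
Palindrome = No


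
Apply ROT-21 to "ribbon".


Word: "ribbon"
Shift: 21
Each letter → (letter + shift) mod 26:
  'r' (17) + 21 = 12 → 'm'
  'i' (8) + 21 = 3 → 'd'
  'b' (1) + 21 = 22 → 'w'
  'b' (1) + 21 = 22 → 'w'
  'o' (14) + 21 = 9 → 'j'
  'n' (13) + 21 = 8 → 'i'
Result = "mdwwji"


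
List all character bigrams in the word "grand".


Word: "grand" (length 5)
Number of bigrams = 5 - 2 + 1 = 4
  Position 0: "gr"
  Position 1: "ra"
  Position 2: "an"
  Position 3: "nd"
Bigrams = "gr", "ra", "an", "nd"


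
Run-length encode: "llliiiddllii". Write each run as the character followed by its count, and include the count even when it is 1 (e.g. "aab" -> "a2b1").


String: "llliiiddllii"
Scanning for consecutive runs:
  'l' x 3
  'i' x 3
  'd' x 2
  'l' x 2
  'i' x 2
RLE = "l3i3d2l2i2"


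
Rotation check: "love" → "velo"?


Word: "love", Candidate: "velo"
Method: check if candidate is substring of word+word
"lovelove" contains "velo"? Yes
Is rotation = Yes


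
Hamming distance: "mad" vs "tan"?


Comparing character by character (same length = 3):
  Pos 0: 'm' vs 't' !=
  Pos 1: 'a' vs 'a' =
  Pos 2: 'd' vs 'n' !=
Hamming distance = 2


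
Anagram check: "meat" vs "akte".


Word 1: "meat" → sorted: aemt
Word 2: "akte" → sorted: aekt
Same letters? aemt != aekt
Anagram = No


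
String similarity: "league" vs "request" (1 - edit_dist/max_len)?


Word 1: "league" (length 6)
Word 2: "request" (length 7)
One optimal edit sequence:
  1. substitute 'l' -> 'r'  (+1)
  2. keep 'e'
  3. delete 'a'  (+1)
  4. substitute 'g' -> 'q'  (+1)
  5. keep 'u'
  6. keep 'e'
  7. insert 's'  (+1)
  8. insert 't'  (+1)
Edit distance = 5
Max length = max(6, 7) = 7
Similarity = 1 - 5/7
= 0.2857


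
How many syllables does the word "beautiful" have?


Word: "beautiful"
Syllable breakdown: beau | ti | ful
Counting: 3 parts
= 3 syllables


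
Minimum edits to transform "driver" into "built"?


Word 1: "driver" (length 6)
Word 2: "built" (length 5)
One optimal edit sequence (insert/delete/substitute each cost 1):
  1. substitute 'd' -> 'b'  (+1)
  2. substitute 'r' -> 'u'  (+1)
  3. keep 'i'
  4. delete 'v'  (+1)
  5. substitute 'e' -> 'l'  (+1)
  6. substitute 'r' -> 't'  (+1)
Total edit operations: 5
Edit distance = 5


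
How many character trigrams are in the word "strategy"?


Word: "strategy" (length 8)
Number of 3-grams = length - 3 + 1 = 8 - 3 + 1
= 6


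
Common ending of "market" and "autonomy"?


Word 1: "market"
Word 2: "autonomy"
Comparing from end:
  Pos -1: 't' != 'y' (stop)
LCS = "" (length 0)


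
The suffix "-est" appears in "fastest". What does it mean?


Suffix: -est
As in: fastest -> fast + -est
Meaning = most


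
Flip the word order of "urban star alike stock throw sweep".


Original: "urban star alike stock throw sweep"
Words (1..n): urban | star | alike | stock | throw | sweep
Reversed (n..1): sweep | throw | stock | alike | star | urban
Result = "sweep throw stock alike star urban"


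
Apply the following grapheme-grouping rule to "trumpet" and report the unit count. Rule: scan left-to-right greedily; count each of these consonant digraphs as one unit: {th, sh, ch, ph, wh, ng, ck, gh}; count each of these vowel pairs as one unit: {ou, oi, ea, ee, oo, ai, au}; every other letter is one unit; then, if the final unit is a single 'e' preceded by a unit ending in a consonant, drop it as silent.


Word: "trumpet" (7 letters)
Left-to-right scan:
  (1) 't' (letter)
  (2) 'r' (letter)
  (3) 'u' (letter)
  (4) 'm' (letter)
  (5) 'p' (letter)
  (6) 'e' (letter)
  (7) 't' (letter)
Units from scan: 7
Sound units = 7 units


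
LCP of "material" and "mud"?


Word 1: "material"
Word 2: "mud"
Comparing from start:
  Pos 0: 'm' == 'm'
  Pos 1: 'a' != 'u' (stop)
LCP = "m" (length 1)


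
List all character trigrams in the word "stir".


Word: "stir" (length 4)
Number of trigrams = 4 - 3 + 1 = 2
  Position 0: "sti"
  Position 1: "tir"
Trigrams = "sti", "tir"


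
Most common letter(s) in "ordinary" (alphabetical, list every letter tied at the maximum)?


Word: "ordinary"
Letter counts:
  'a': 1
  'd': 1
  'i': 1
  'n': 1
  'o': 1
  'r': 2
  'y': 1
Maximum count = 2
Most frequent = 'r' (2 times each)


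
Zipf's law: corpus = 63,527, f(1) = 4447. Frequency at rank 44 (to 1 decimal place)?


Zipf's law: f(r) = f(1) / r
f(1) = 4447
f(44) = 4447 / 44
= 101.1 occurrences


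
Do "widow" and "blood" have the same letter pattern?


Pattern of "widow": [0, 1, 2, 3, 0]
Pattern of "blood": [0, 1, 2, 2, 3]
Patterns do not match
Same pattern = No


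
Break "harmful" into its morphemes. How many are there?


Word: "harmful"
Morphemes: harm + -ful
Each morpheme carries meaning
= 2 morphemes


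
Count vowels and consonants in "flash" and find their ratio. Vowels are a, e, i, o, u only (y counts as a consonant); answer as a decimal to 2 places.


Word: "flash"
Vowels (a,e,i,o,u): 1
Consonants: 4
Ratio = 1/4
= 0.25


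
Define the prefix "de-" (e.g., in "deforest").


Prefix: de-
Example: deforest (de- + forest)
Meaning = remove / reverse


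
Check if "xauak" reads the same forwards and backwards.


Word: "xauak"
Reversed: "kauax"
Forward == Backward? xauak != kauax
Palindrome = No


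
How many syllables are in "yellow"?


Word: "yellow"
Syllable breakdown: yel-low
Counting: 2 parts
= 2 syllables


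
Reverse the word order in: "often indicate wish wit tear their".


Original: "often indicate wish wit tear their"
Words (1..n): often | indicate | wish | wit | tear | their
Reversed (n..1): their | tear | wit | wish | indicate | often
Result = "their tear wit wish indicate often"


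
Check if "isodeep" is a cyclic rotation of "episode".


Word: "episode", Candidate: "isodeep"
Method: check if candidate is substring of word+word
"episodeepisode" contains "isodeep"? Yes
Is rotation = Yes


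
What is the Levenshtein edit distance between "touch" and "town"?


Word 1: "touch" (length 5)
Word 2: "town" (length 4)
One optimal edit sequence (insert/delete/substitute each cost 1):
  1. keep 't'
  2. keep 'o'
  3. delete 'u'  (+1)
  4. substitute 'c' -> 'w'  (+1)
  5. substitute 'h' -> 'n'  (+1)
Total edit operations: 3
Edit distance = 3


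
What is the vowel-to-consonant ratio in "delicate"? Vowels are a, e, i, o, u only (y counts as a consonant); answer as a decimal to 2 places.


Word: "delicate"
Vowels (a,e,i,o,u): 4
Consonants: 4
Ratio = 4/4
= 1.00


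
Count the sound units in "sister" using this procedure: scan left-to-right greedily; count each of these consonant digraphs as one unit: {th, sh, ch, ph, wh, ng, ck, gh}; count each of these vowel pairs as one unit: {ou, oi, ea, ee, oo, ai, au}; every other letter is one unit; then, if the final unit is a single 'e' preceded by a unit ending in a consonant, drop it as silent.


Word: "sister" (6 letters)
Left-to-right scan:
  1. 's' (letter)
  2. 'i' (letter)
  3. 's' (letter)
  4. 't' (letter)
  5. 'e' (letter)
  6. 'r' (letter)
Units from scan: 6
Sound units = 6 units


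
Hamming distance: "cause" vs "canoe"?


Comparing character by character (same length = 5):
  Pos 0: 'c' vs 'c' =
  Pos 1: 'a' vs 'a' =
  Pos 2: 'u' vs 'n' !=
  Pos 3: 's' vs 'o' !=
  Pos 4: 'e' vs 'e' =
Hamming distance = 2


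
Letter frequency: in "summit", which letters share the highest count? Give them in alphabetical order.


Word: "summit"
Letter counts:
  'i': 1
  'm': 2
  's': 1
  't': 1
  'u': 1
Maximum count = 2
Most frequent = 'm' (2 times each)


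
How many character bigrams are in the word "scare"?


Word: "scare" (length 5)
Number of 2-grams = length - 2 + 1 = 5 - 2 + 1
= 4


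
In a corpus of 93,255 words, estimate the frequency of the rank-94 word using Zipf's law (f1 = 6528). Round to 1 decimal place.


Zipf's law: f(r) = f(1) / r
f(1) = 6528
f(94) = 6528 / 94
= 69.4 occurrences


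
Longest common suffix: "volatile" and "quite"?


Word 1: "volatile"
Word 2: "quite"
Comparing from end:
  Pos -1: 'e' == 'e'
  Pos -2: 'l' != 't' (stop)
LCS = "e" (length 1)


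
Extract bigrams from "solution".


Word: "solution" (length 8)
Number of bigrams = 8 - 2 + 1 = 7
  Position 0: "so"
  Position 1: "ol"
  Position 2: "lu"
  Position 3: "ut"
  Position 4: "ti"
  Position 5: "io"
  Position 6: "on"
Bigrams = "so", "ol", "lu", "ut", "ti", "io", "on"


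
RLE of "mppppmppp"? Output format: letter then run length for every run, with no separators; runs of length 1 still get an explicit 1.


String: "mppppmppp"
Scanning for consecutive runs:
  'm' x 1
  'p' x 4
  'm' x 1
  'p' x 3
RLE = "m1p4m1p3"


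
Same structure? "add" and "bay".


Pattern of "add": [0, 1, 1]
Pattern of "bay": [0, 1, 2]
Patterns do not match
Same pattern = No


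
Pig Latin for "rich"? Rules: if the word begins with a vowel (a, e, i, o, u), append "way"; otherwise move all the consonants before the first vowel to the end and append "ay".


Word: "rich"
Starts with consonant(s) → move to end, add 'ay'
Consonant cluster: "r"
Pig Latin = "ichray"


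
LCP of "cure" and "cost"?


Word 1: "cure"
Word 2: "cost"
Comparing from start:
  Pos 0: 'c' == 'c'
  Pos 1: 'u' != 'o' (stop)
LCP = "c" (length 1)


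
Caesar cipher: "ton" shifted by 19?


Word: "ton"
Shift: 19
Each letter → (letter + shift) mod 26:
  't' (19) + 19 = 12 → 'm'
  'o' (14) + 19 = 7 → 'h'
  'n' (13) + 19 = 6 → 'g'
Result = "mhg"


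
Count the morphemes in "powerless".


Word: "powerless"
Morphemes: power + -less
Each morpheme carries meaning
= 2 morphemes


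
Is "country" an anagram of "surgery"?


Word 1: "surgery" → sorted: egrrsuy
Word 2: "country" → sorted: cnortuy
Same letters? egrrsuy != cnortuy
Anagram = No


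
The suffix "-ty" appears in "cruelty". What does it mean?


Suffix: -ty
Example: cruelty (cruel + -ty)
Meaning = quality of


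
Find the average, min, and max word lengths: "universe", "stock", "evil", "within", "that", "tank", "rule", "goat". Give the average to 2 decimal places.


Lengths: "universe"=8, "stock"=5, "evil"=4, "within"=6, "that"=4, "tank"=4, "rule"=4, "goat"=4
Sum = 39, Count = 8
Average = 39/8 = 4.88
= avg=4.88, min=4, max=8


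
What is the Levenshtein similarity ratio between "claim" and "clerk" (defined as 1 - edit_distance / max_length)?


Word 1: "claim" (length 5)
Word 2: "clerk" (length 5)
One optimal edit sequence:
  1. keep 'c'
  2. keep 'l'
  3. substitute 'a' -> 'e'  (+1)
  4. substitute 'i' -> 'r'  (+1)
  5. substitute 'm' -> 'k'  (+1)
Edit distance = 3
Max length = max(5, 5) = 5
Similarity = 1 - 3/5
= 0.4000


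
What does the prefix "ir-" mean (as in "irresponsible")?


Prefix: ir-
Example: irresponsible (ir- + responsible)
Meaning = not


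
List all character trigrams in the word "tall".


Word: "tall" (length 4)
Number of trigrams = 4 - 3 + 1 = 2
  Position 0: "tal"
  Position 1: "all"
Trigrams = "tal", "all"


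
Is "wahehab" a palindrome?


Word: "wahehab"
Reversed: "bahehaw"
Forward == Backward? wahehab != bahehaw
Palindrome = No


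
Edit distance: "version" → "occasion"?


Word 1: "version" (length 7)
Word 2: "occasion" (length 8)
One optimal edit sequence (insert/delete/substitute each cost 1):
  1. insert 'o'  (+1)
  2. substitute 'v' -> 'c'  (+1)
  3. substitute 'e' -> 'c'  (+1)
  4. substitute 'r' -> 'a'  (+1)
  5. keep 's'
  6. keep 'i'
  7. keep 'o'
  8. keep 'n'
Total edit operations: 4
Edit distance = 4


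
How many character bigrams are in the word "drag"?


Word: "drag" (length 4)
Number of 2-grams = length - 2 + 1 = 4 - 2 + 1
= 3


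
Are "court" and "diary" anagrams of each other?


Word 1: "court" → sorted: cortu
Word 2: "diary" → sorted: adiry
Same letters? cortu != adiry
Anagram = No


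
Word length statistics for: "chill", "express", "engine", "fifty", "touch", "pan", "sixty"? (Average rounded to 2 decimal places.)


Lengths: "chill"=5, "express"=7, "engine"=6, "fifty"=5, "touch"=5, "pan"=3, "sixty"=5
Sum = 36, Count = 7
Average = 36/7 = 5.14
= avg=5.14, min=3, max=7


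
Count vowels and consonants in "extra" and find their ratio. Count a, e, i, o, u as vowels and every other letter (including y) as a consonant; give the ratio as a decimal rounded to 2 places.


Word: "extra"
Vowels (a,e,i,o,u): 2
Consonants: 3
Ratio = 2/3
= 0.67


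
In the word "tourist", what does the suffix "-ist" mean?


Suffix: -ist
Example: tourist = tour + -ist
Meaning = one who practices


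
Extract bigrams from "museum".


Word: "museum" (length 6)
Number of bigrams = 6 - 2 + 1 = 5
  Position 0: "mu"
  Position 1: "us"
  Position 2: "se"
  Position 3: "eu"
  Position 4: "um"
Bigrams = "mu", "us", "se", "eu", "um"


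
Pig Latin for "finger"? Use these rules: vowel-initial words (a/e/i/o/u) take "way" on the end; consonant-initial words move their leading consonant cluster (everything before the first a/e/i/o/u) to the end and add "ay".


Word: "finger"
Starts with consonant(s) → move to end, add 'ay'
Consonant cluster: "f"
Pig Latin = "ingerfay"


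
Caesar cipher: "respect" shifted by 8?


Word: "respect"
Shift: 8
Each letter → (letter + shift) mod 26:
  'r' (17) + 8 = 25 → 'z'
  'e' (4) + 8 = 12 → 'm'
  's' (18) + 8 = 0 → 'a'
  'p' (15) + 8 = 23 → 'x'
  'e' (4) + 8 = 12 → 'm'
  'c' (2) + 8 = 10 → 'k'
  't' (19) + 8 = 1 → 'b'
Result = "zmaxmkb"


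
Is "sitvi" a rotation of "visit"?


Word: "visit", Candidate: "sitvi"
Method: check if candidate is substring of word+word
"visitvisit" contains "sitvi"? Yes
Is rotation = Yes


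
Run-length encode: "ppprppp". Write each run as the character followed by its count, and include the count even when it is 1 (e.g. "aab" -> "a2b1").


String: "ppprppp"
Scanning for consecutive runs:
  'p' x 3
  'r' x 1
  'p' x 3
RLE = "p3r1p3"


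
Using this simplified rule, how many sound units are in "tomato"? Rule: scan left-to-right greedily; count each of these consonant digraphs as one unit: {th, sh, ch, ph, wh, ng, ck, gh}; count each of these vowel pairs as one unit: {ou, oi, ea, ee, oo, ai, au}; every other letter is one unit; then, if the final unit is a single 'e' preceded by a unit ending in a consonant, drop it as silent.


Word: "tomato" (6 letters)
Left-to-right scan:
  1. 't' (letter)
  2. 'o' (letter)
  3. 'm' (letter)
  4. 'a' (letter)
  5. 't' (letter)
  6. 'o' (letter)
Units from scan: 6
Sound units = 6 units


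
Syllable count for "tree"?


Word: "tree"
Syllable breakdown: tree
Counting: 1 part
= 1 syllable


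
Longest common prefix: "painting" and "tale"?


Word 1: "painting"
Word 2: "tale"
Comparing from start:
  Pos 0: 'p' != 't' (stop)
LCP = "" (length 0)


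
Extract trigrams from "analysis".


Word: "analysis" (length 8)
Number of trigrams = 8 - 3 + 1 = 6
  Position 0: "ana"
  Position 1: "nal"
  Position 2: "aly"
  Position 3: "lys"
  Position 4: "ysi"
  Position 5: "sis"
Trigrams = "ana", "nal", "aly", "lys", "ysi", "sis"


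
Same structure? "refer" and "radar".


Pattern of "refer": [0, 1, 2, 1, 0]
Pattern of "radar": [0, 1, 2, 1, 0]
Patterns match
Same pattern = Yes


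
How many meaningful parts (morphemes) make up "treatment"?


Word: "treatment"
Morphemes: treat / -ment
Each morpheme carries meaning
= 2 morphemes


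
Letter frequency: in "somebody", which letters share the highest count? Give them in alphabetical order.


Word: "somebody"
Letter counts:
  'b': 1
  'd': 1
  'e': 1
  'm': 1
  'o': 2
  's': 1
  'y': 1
Maximum count = 2
Most frequent = 'o' (2 times each)


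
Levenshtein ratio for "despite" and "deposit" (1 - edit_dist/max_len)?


Word 1: "despite" (length 7)
Word 2: "deposit" (length 7)
One optimal edit sequence:
  1. keep 'd'
  2. keep 'e'
  3. insert 'p'  (+1)
  4. substitute 's' -> 'o'  (+1)
  5. substitute 'p' -> 's'  (+1)
  6. keep 'i'
  7. keep 't'
  8. delete 'e'  (+1)
Edit distance = 4
Max length = max(7, 7) = 7
Similarity = 1 - 4/7
= 0.4286


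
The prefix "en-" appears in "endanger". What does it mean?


Prefix: en-
As in: endanger -> en- + danger
Meaning = cause to / put into


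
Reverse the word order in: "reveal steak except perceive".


Original: "reveal steak except perceive"
Words (1..n): reveal | steak | except | perceive
Reversed (n..1): perceive | except | steak | reveal
Result = "perceive except steak reveal"


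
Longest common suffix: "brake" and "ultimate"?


Word 1: "brake"
Word 2: "ultimate"
Comparing from end:
  Pos -1: 'e' == 'e'
  Pos -2: 'k' != 't' (stop)
LCS = "e" (length 1)


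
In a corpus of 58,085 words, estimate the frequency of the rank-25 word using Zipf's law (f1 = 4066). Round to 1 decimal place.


Zipf's law: f(r) = f(1) / r
f(1) = 4066
f(25) = 4066 / 25
= 162.6 occurrences


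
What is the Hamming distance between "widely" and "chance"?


Comparing character by character (same length = 6):
  Pos 0: 'w' vs 'c' !=
  Pos 1: 'i' vs 'h' !=
  Pos 2: 'd' vs 'a' !=
  Pos 3: 'e' vs 'n' !=
  Pos 4: 'l' vs 'c' !=
  Pos 5: 'y' vs 'e' !=
Hamming distance = 6


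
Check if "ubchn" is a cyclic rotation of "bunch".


Word: "bunch", Candidate: "ubchn"
Method: check if candidate is substring of word+word
"bunchbunch" contains "ubchn"? No
Is rotation = No


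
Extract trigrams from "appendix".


Word: "appendix" (length 8)
Number of trigrams = 8 - 3 + 1 = 6
  Position 0: "app"
  Position 1: "ppe"
  Position 2: "pen"
  Position 3: "end"
  Position 4: "ndi"
  Position 5: "dix"
Trigrams = "app", "ppe", "pen", "end", "ndi", "dix"


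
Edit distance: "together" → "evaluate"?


Word 1: "together" (length 8)
Word 2: "evaluate" (length 8)
One optimal edit sequence (insert/delete/substitute each cost 1):
  1. substitute 't' -> 'e'  (+1)
  2. substitute 'o' -> 'v'  (+1)
  3. substitute 'g' -> 'a'  (+1)
  4. substitute 'e' -> 'l'  (+1)
  5. substitute 't' -> 'u'  (+1)
  6. substitute 'h' -> 'a'  (+1)
  7. substitute 'e' -> 't'  (+1)
  8. substitute 'r' -> 'e'  (+1)
Total edit operations: 8
Edit distance = 8


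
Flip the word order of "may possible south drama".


Original: "may possible south drama"
Words (1..n): may | possible | south | drama
Reversed (n..1): drama | south | possible | may
Result = "drama south possible may"


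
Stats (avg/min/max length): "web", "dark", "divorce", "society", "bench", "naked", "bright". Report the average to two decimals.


Lengths: "web"=3, "dark"=4, "divorce"=7, "society"=7, "bench"=5, "naked"=5, "bright"=6
Sum = 37, Count = 7
Average = 37/7 = 5.29
= avg=5.29, min=3, max=7


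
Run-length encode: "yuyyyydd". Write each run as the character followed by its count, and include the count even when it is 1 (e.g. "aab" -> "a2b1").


String: "yuyyyydd"
Scanning for consecutive runs:
  'y' x 1
  'u' x 1
  'y' x 4
  'd' x 2
RLE = "y1u1y4d2"


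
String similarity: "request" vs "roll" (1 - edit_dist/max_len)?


Word 1: "request" (length 7)
Word 2: "roll" (length 4)
One optimal edit sequence:
  1. keep 'r'
  2. delete 'e'  (+1)
  3. delete 'q'  (+1)
  4. delete 'u'  (+1)
  5. substitute 'e' -> 'o'  (+1)
  6. substitute 's' -> 'l'  (+1)
  7. substitute 't' -> 'l'  (+1)
Edit distance = 6
Max length = max(7, 4) = 7
Similarity = 1 - 6/7
= 0.1429


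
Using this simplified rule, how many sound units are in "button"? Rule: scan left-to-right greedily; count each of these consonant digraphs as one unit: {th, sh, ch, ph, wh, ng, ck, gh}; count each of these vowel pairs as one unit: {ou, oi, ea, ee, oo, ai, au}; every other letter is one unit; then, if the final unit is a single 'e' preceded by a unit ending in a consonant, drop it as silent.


Word: "button" (6 letters)
Left-to-right scan:
  1. 'b' (letter)
  2. 'u' (letter)
  3. 't' (letter)
  4. 't' (letter)
  5. 'o' (letter)
  6. 'n' (letter)
Units from scan: 6
Sound units = 6 units


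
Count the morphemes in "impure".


Word: "impure"
Morphemes: im- / pure
Each morpheme carries meaning
= 2 morphemes


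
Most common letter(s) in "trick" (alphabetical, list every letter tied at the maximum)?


Word: "trick"
Letter counts:
  'c': 1
  'i': 1
  'k': 1
  'r': 1
  't': 1
Maximum count = 1
Most frequent = 'c', 'i', 'k', 'r', 't' (1 time each)


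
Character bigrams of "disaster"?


Word: "disaster" (length 8)
Number of bigrams = 8 - 2 + 1 = 7
  Position 0: "di"
  Position 1: "is"
  Position 2: "sa"
  Position 3: "as"
  Position 4: "st"
  Position 5: "te"
  Position 6: "er"
Bigrams = "di", "is", "sa", "as", "st", "te", "er"


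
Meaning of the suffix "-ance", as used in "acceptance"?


Suffix: -ance
As in: acceptance -> accept + -ance
Meaning = state of


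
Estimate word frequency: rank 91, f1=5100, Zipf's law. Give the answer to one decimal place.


Zipf's law: f(r) = f(1) / r
f(1) = 5100
f(91) = 5100 / 91
= 56.0 occurrences


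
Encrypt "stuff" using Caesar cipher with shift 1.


Word: "stuff"
Shift: 1
Each letter → (letter + shift) mod 26:
  's' (18) + 1 = 19 → 't'
  't' (19) + 1 = 20 → 'u'
  'u' (20) + 1 = 21 → 'v'
  'f' (5) + 1 = 6 → 'g'
  'f' (5) + 1 = 6 → 'g'
Result = "tuvgg"


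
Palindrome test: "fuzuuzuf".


Word: "fuzuuzuf"
Reversed: "fuzuuzuf"
Forward == Backward? fuzuuzuf == fuzuuzuf
Palindrome = Yes


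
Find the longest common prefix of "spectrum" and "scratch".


Word 1: "spectrum"
Word 2: "scratch"
Comparing from start:
  Pos 0: 's' == 's'
  Pos 1: 'p' != 'c' (stop)
LCP = "s" (length 1)


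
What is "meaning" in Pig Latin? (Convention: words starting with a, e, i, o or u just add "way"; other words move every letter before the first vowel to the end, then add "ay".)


Word: "meaning"
Starts with consonant(s) → move to end, add 'ay'
Consonant cluster: "m"
Pig Latin = "eaningmay"
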